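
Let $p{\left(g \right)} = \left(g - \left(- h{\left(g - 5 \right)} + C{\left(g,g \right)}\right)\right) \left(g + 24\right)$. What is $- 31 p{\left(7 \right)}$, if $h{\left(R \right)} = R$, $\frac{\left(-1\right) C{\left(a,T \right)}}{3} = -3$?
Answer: $0$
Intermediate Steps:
$C{\left(a,T \right)} = 9$ ($C{\left(a,T \right)} = \left(-3\right) \left(-3\right) = 9$)
$p{\left(g \right)} = \left(-14 + 2 g\right) \left(24 + g\right)$ ($p{\left(g \right)} = \left(g + \left(\left(g - 5\right) - 9\right)\right) \left(g + 24\right) = \left(g + \left(\left(g - 5\right) - 9\right)\right) \left(24 + g\right) = \left(g + \left(\left(-5 + g\right) - 9\right)\right) \left(24 + g\right) = \left(g + \left(-14 + g\right)\right) \left(24 + g\right) = \left(-14 + 2 g\right) \left(24 + g\right)$)
$- 31 p{\left(7 \right)} = - 31 \left(-336 + 2 \cdot 7^{2} + 34 \cdot 7\right) = - 31 \left(-336 + 2 \cdot 49 + 238\right) = - 31 \left(-336 + 98 + 238\right) = \left(-31\right) 0 = 0$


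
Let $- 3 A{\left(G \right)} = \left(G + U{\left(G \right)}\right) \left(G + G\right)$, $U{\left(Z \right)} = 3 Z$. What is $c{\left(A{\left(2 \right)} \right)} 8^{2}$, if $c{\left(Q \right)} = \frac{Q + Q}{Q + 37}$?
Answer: $- \frac{4096}{79} \approx -51.848$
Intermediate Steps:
$A{\left(G \right)} = - \frac{8 G^{2}}{3}$ ($A{\left(G \right)} = - \frac{\left(G + 3 G\right) \left(G + G\right)}{3} = - \frac{4 G 2 G}{3} = - \frac{8 G^{2}}{3}$)
$c{\left(Q \right)} = \frac{2 Q}{37 + Q}$
$c{\left(A{\left(2 \right)} \right)} 8^{2} = \frac{2 \left(- \frac{8 \cdot 2^{2}}{3}\right)}{37 - \frac{8 \cdot 2^{2}}{3}} \cdot 8^{2} = \frac{2 \left(\left(- \frac{8}{3}\right) 4\right)}{37 - \frac{32}{3}} \cdot 64 = 2 \left(- \frac{32}{3}\right) \frac{1}{37 - \frac{32}{3}} \cdot 64 = 2 \left(- \frac{32}{3}\right) \frac{1}{\frac{79}{3}} \cdot 64 = 2 \left(- \frac{32}{3}\right) \frac{3}{79} \cdot 64 = \left(- \frac{64}{79}\right) 64 = - \frac{4096}{79}$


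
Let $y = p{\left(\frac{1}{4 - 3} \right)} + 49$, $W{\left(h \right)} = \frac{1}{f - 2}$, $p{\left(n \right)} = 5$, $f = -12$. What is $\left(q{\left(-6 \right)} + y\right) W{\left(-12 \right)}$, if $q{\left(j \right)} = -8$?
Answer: $- \frac{23}{7} \approx -3.2857$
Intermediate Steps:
$W{\left(h \right)} = - \frac{1}{14}$ ($W{\left(h \right)} = \frac{1}{-12 - 2} = \frac{1}{-14} = - \frac{1}{14}$)
$y = 54$ ($y = 5 + 49 = 54$)
$\left(q{\left(-6 \right)} + y\right) W{\left(-12 \right)} = \left(-8 + 54\right) \left(- \frac{1}{14}\right) = 46 \left(- \frac{1}{14}\right) = - \frac{23}{7}$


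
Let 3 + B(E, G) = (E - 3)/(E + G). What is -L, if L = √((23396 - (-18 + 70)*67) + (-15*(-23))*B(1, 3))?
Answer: -√74818/2 ≈ -136.76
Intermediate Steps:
B(E, G) = -3 + (-3 + E)/(E + G) (B(E, G) = -3 + (E - 3)/(E + G) = -3 + (-3 + E)/(E + G))
L = √74818/2 (L = √((23396 - (-18 + 70)*67) + (-15*(-23))*((-3 - 3*3 - 2*1)/(1 + 3))) = √((23396 - 52*67) + 345*((-3 - 9 - 2)/4)) = √((23396 - 1*3484) + 345*((¼)*(-14))) = √((23396 - 3484) + 345*(-7/2)) = √(19912 - 2415/2) = √(37409/2) = √74818/2 ≈ 136.76)
-L = -√74818/2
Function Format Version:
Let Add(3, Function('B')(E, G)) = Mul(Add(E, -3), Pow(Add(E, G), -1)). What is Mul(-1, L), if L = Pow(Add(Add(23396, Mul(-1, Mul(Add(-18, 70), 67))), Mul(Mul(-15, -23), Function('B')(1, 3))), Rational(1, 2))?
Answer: Mul(Rational(-1, 2), Pow(74818, Rational(1, 2))) ≈ -136.76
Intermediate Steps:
Function('B')(E, G) = Add(-3, Mul(Pow(Add(E, G), -1), Add(-3, E))) (Function('B')(E, G) = Add(-3, Mul(Add(E, -3), Pow(Add(E, G), -1))) = Add(-3, Mul(Add(-3, E), Pow(Add(E, G), -1))) = Add(-3, Mul(Pow(Add(E, G), -1), Add(-3, E))))
L = Mul(Rational(1, 2), Pow(74818, Rational(1, 2))) (L = Pow(Add(Add(23396, Mul(-1, Mul(Add(-18, 70), 67))), Mul(Mul(-15, -23), Mul(Pow(Add(1, 3), -1), Add(-3, Mul(-3, 3), Mul(-2, 1))))), Rational(1, 2)) = Pow(Add(Add(23396, Mul(-1, Mul(52, 67))), Mul(345, Mul(Pow(4, -1), Add(-3, -9, -2)))), Rational(1, 2)) = Pow(Add(Add(23396, Mul(-1, 3484)), Mul(345, Mul(Rational(1, 4), -14))), Rational(1, 2)) = Pow(Add(Add(23396, -3484), Mul(345, Rational(-7, 2))), Rational(1, 2)) = Pow(Add(19912, Rational(-2415, 2)), Rational(1, 2)) = Pow(Rational(37409, 2), Rational(1, 2)) = Mul(Rational(1, 2), Pow(74818, Rational(1, 2))) ≈ 136.76)
Mul(-1, L) = Mul(-1, Mul(Rational(1, 2), Pow(74818, Rational(1, 2)))) = Mul(Rational(-1, 2), Pow(74818, Rational(1, 2)))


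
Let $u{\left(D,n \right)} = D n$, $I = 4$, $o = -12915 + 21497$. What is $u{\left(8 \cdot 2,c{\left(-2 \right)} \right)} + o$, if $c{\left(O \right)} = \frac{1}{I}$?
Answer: $8586$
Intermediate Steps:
$o = 8582$
$c{\left(O \right)} = \frac{1}{4}$
$u{\left(8 \cdot 2,c{\left(-2 \right)} \right)} + o = 8 \cdot 2 \cdot \frac{1}{4} + 8582 = 16 \cdot \frac{1}{4} + 8582 = 4 + 8582 = 8586$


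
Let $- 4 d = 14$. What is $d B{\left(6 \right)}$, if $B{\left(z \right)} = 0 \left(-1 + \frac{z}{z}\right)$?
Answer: $0$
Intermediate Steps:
$B{\left(z \right)} = 0$ ($B{\left(z \right)} = 0 \left(-1 + 1\right) = 0 \cdot 0 = 0$)
$d = - \frac{7}{2}$ ($d = \left(- \frac{1}{4}\right) 14 = - \frac{7}{2} \approx -3.5$)
$d B{\left(6 \right)} = \left(- \frac{7}{2}\right) 0 = 0$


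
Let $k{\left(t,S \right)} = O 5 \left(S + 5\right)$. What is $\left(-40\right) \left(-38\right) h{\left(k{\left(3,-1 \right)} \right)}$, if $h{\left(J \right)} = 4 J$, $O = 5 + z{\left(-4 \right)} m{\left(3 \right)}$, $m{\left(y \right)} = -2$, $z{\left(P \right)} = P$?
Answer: $1580800$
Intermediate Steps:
$O = 13$ ($O = 5 - -8 = 5 + 8 = 13$)
$k{\left(t,S \right)} = 325 + 65 S$ ($k{\left(t,S \right)} = 13 \cdot 5 \left(S + 5\right) = 13 \cdot 5 \left(5 + S\right) = 13 \left(25 + 5 S\right) = 325 + 65 S$)
$\left(-40\right) \left(-38\right) h{\left(k{\left(3,-1 \right)} \right)} = \left(-40\right) \left(-38\right) 4 \left(325 + 65 \left(-1\right)\right) = 1520 \cdot 4 \left(325 - 65\right) = 1520 \cdot 4 \cdot 260 = 1520 \cdot 1040 = 1580800$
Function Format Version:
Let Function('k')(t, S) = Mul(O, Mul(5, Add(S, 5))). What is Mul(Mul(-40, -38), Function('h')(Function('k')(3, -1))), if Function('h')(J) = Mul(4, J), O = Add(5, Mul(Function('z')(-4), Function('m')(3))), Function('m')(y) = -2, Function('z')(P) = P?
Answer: 1580800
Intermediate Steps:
O = 13 (O = Add(5, Mul(-4, -2)) = Add(5, 8) = 13)
Function('k')(t, S) = Add(325, Mul(65, S)) (Function('k')(t, S) = Mul(13, Mul(5, Add(S, 5))) = Mul(13, Mul(5, Add(5, S))) = Mul(13, Add(25, Mul(5, S))) = Add(325, Mul(65, S)))
Mul(Mul(-40, -38), Function('h')(Function('k')(3, -1))) = Mul(Mul(-40, -38), Mul(4, Add(325, Mul(65, -1)))) = Mul(1520, Mul(4, Add(325, -65))) = Mul(1520, Mul(4, 260)) = Mul(1520, 1040) = 1580800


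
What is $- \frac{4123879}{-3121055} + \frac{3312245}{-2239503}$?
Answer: $- \frac{157465632334}{998516005095} \approx -0.1577$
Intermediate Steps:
$- \frac{4123879}{-3121055} + \frac{3312245}{-2239503} = \left(-4123879\right) \left(- \frac{1}{3121055}\right) + 3312245 \left(- \frac{1}{2239503}\right) = \frac{4123879}{3121055} - \frac{3312245}{2239503} = - \frac{157465632334}{998516005095}$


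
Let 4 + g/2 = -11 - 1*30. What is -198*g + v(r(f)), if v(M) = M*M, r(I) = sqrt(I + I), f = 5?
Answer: 17830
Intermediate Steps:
r(I) = sqrt(2)*sqrt(I) (r(I) = sqrt(2*I) = sqrt(2)*sqrt(I))
v(M) = M**2
g = -90 (g = -8 + 2*(-11 - 1*30) = -8 + 2*(-11 - 30) = -8 + 2*(-41) = -8 - 82 = -90)
-198*g + v(r(f)) = -198*(-90) + (sqrt(2)*sqrt(5))**2 = 17820 + (sqrt(10))**2 = 17820 + 10 = 17830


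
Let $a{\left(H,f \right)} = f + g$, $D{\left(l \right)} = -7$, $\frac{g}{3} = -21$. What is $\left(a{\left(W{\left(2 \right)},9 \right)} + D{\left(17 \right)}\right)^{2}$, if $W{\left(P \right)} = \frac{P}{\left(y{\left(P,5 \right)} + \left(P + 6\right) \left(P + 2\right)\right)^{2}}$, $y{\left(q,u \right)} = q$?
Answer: $3721$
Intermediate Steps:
$g = -63$ ($g = 3 \left(-21\right) = -63$)
$W{\left(P \right)} = \frac{P}{\left(P + \left(2 + P\right) \left(6 + P\right)\right)^{2}}$ ($W{\left(P \right)} = \frac{P}{\left(P + \left(P + 6\right) \left(P + 2\right)\right)^{2}} = \frac{P}{\left(P + \left(6 + P\right) \left(2 + P\right)\right)^{2}} = \frac{P}{\left(P + \left(2 + P\right) \left(6 + P\right)\right)^{2}}$)
$a{\left(H,f \right)} = -63 + f$ ($a{\left(H,f \right)} = f - 63 = -63 + f$)
$\left(a{\left(W{\left(2 \right)},9 \right)} + D{\left(17 \right)}\right)^{2} = \left(\left(-63 + 9\right) - 7\right)^{2} = \left(-54 - 7\right)^{2} = \left(-61\right)^{2} = 3721$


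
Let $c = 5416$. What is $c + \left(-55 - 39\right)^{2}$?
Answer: $14252$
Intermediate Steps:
$c + \left(-55 - 39\right)^{2} = 5416 + \left(-55 - 39\right)^{2} = 5416 + \left(-94\right)^{2} = 5416 + 8836 = 14252$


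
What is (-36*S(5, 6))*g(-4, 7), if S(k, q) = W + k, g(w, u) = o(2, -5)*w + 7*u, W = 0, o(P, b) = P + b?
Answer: -10980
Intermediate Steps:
g(w, u) = -3*w + 7*u (g(w, u) = (2 - 5)*w + 7*u = -3*w + 7*u)
S(k, q) = k (S(k, q) = 0 + k = k)
(-36*S(5, 6))*g(-4, 7) = (-36*5)*(-3*(-4) + 7*7) = -180*(12 + 49) = -180*61 = -10980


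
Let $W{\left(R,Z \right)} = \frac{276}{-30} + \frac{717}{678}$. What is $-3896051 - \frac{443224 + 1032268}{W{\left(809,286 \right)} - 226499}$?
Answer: $- \frac{997204550916661}{255953071} \approx -3.896 \cdot 10^{6}$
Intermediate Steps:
$W{\left(R,Z \right)} = - \frac{9201}{1130}$ ($W{\left(R,Z \right)} = 276 \left(- \frac{1}{30}\right) + 717 \cdot \frac{1}{678} = - \frac{46}{5} + \frac{239}{226} = - \frac{9201}{1130}$)
$-3896051 - \frac{443224 + 1032268}{W{\left(809,286 \right)} - 226499} = -3896051 - \frac{443224 + 1032268}{- \frac{9201}{1130} - 226499} = -3896051 - \frac{1475492}{- \frac{255953071}{1130}} = -3896051 - 1475492 \left(- \frac{1130}{255953071}\right) = -3896051 - - \frac{1667305960}{255953071} = -3896051 + \frac{1667305960}{255953071} = - \frac{997204550916661}{255953071}$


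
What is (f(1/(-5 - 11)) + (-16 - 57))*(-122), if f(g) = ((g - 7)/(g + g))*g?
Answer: 149389/16 ≈ 9336.8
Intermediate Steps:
f(g) = -7/2 + g/2 (f(g) = ((-7 + g)/((2*g)))*g = ((-7 + g)*(1/(2*g)))*g = ((-7 + g)/(2*g))*g = -7/2 + g/2)
(f(1/(-5 - 11)) + (-16 - 57))*(-122) = ((-7/2 + 1/(2*(-5 - 11))) + (-16 - 57))*(-122) = ((-7/2 + (1/2)/(-16)) - 73)*(-122) = ((-7/2 + (1/2)*(-1/16)) - 73)*(-122) = ((-7/2 - 1/32) - 73)*(-122) = (-113/32 - 73)*(-122) = -2449/32*(-122) = 149389/16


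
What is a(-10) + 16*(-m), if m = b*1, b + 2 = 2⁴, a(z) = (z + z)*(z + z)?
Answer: 176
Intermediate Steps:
a(z) = 4*z² (a(z) = (2*z)*(2*z) = 4*z²)
b = 14 (b = -2 + 2⁴ = -2 + 16 = 14)
m = 14 (m = 14*1 = 14)
a(-10) + 16*(-m) = 4*(-10)² + 16*(-1*14) = 4*100 + 16*(-14) = 400 - 224 = 176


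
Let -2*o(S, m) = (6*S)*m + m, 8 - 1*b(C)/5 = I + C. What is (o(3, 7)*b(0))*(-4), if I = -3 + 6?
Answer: 6650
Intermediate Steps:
I = 3
b(C) = 25 - 5*C (b(C) = 40 - 5*(3 + C) = 40 + (-15 - 5*C) = 25 - 5*C)
o(S, m) = -m/2 - 3*S*m (o(S, m) = -((6*S)*m + m)/2 = -(6*S*m + m)/2 = -(m + 6*S*m)/2 = -m/2 - 3*S*m)
(o(3, 7)*b(0))*(-4) = ((-½*7*(1 + 6*3))*(25 - 5*0))*(-4) = ((-½*7*(1 + 18))*(25 + 0))*(-4) = (-½*7*19*25)*(-4) = -133/2*25*(-4) = -3325/2*(-4) = 6650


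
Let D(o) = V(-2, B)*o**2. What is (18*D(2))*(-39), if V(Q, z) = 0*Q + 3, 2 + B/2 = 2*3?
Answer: -8424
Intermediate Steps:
B = 8 (B = -4 + 2*(2*3) = -4 + 2*6 = -4 + 12 = 8)
V(Q, z) = 3 (V(Q, z) = 0 + 3 = 3)
D(o) = 3*o**2
(18*D(2))*(-39) = (18*(3*2**2))*(-39) = (18*(3*4))*(-39) = (18*12)*(-39) = 216*(-39) = -8424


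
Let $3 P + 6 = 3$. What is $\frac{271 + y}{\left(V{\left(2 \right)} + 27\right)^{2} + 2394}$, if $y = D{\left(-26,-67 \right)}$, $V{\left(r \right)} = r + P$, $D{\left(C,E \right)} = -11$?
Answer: $\frac{130}{1589} \approx 0.081813$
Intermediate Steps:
$P = -1$ ($P = -2 + \frac{1}{3} \cdot 3 = -2 + 1 = -1$)
$V{\left(r \right)} = -1 + r$ ($V{\left(r \right)} = r - 1 = -1 + r$)
$y = -11$
$\frac{271 + y}{\left(V{\left(2 \right)} + 27\right)^{2} + 2394} = \frac{271 - 11}{\left(\left(-1 + 2\right) + 27\right)^{2} + 2394} = \frac{260}{\left(1 + 27\right)^{2} + 2394} = \frac{260}{28^{2} + 2394} = \frac{260}{784 + 2394} = \frac{260}{3178} = 260 \cdot \frac{1}{3178} = \frac{130}{1589}$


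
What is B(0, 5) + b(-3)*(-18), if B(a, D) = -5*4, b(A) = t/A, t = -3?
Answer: -38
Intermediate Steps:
b(A) = -3/A
B(a, D) = -20
B(0, 5) + b(-3)*(-18) = -20 - 3/(-3)*(-18) = -20 - 3*(-⅓)*(-18) = -20 + 1*(-18) = -20 - 18 = -38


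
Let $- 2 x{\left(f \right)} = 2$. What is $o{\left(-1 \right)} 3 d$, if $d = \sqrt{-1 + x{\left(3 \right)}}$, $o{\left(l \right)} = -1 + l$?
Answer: $- 6 i \sqrt{2} \approx - 8.4853 i$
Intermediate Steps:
$x{\left(f \right)} = -1$ ($x{\left(f \right)} = \left(- \frac{1}{2}\right) 2 = -1$)
$d = i \sqrt{2}$ ($d = \sqrt{-1 - 1} = \sqrt{-2} = i \sqrt{2} \approx 1.4142 i$)
$o{\left(-1 \right)} 3 d = \left(-1 - 1\right) 3 i \sqrt{2} = \left(-2\right) 3 i \sqrt{2} = - 6 i \sqrt{2}$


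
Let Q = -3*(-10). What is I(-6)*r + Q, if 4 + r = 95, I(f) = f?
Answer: -516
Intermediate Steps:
r = 91 (r = -4 + 95 = 91)
Q = 30
I(-6)*r + Q = -6*91 + 30 = -546 + 30 = -516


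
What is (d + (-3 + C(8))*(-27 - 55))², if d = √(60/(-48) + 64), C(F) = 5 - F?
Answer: (984 + √251)²/4 ≈ 2.4992e+5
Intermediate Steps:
d = √251/2 (d = √(60*(-1/48) + 64) = √(-5/4 + 64) = √(251/4) = √251/2 ≈ 7.9215)
(d + (-3 + C(8))*(-27 - 55))² = (√251/2 + (-3 + (5 - 1*8))*(-27 - 55))² = (√251/2 + (-3 + (5 - 8))*(-82))² = (√251/2 + (-3 - 3)*(-82))² = (√251/2 - 6*(-82))² = (√251/2 + 492)² = (492 + √251/2)²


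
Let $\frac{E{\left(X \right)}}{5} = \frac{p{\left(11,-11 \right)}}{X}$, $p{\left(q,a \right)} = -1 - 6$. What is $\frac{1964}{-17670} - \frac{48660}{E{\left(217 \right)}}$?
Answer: $\frac{2665447838}{8835} \approx 3.0169 \cdot 10^{5}$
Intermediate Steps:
$p{\left(q,a \right)} = -7$ ($p{\left(q,a \right)} = -1 - 6 = -7$)
$E{\left(X \right)} = - \frac{35}{X}$ ($E{\left(X \right)} = 5 \left(- \frac{7}{X}\right) = - \frac{35}{X}$)
$\frac{1964}{-17670} - \frac{48660}{E{\left(217 \right)}} = \frac{1964}{-17670} - \frac{48660}{\left(-35\right) \frac{1}{217}} = 1964 \left(- \frac{1}{17670}\right) - \frac{48660}{\left(-35\right) \frac{1}{217}} = - \frac{982}{8835} - \frac{48660}{- \frac{5}{31}} = - \frac{982}{8835} - -301692 = - \frac{982}{8835} + 301692 = \frac{2665447838}{8835}$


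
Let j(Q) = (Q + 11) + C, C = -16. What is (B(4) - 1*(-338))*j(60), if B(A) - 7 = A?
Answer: 19195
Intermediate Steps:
B(A) = 7 + A
j(Q) = -5 + Q (j(Q) = (Q + 11) - 16 = (11 + Q) - 16 = -5 + Q)
(B(4) - 1*(-338))*j(60) = ((7 + 4) - 1*(-338))*(-5 + 60) = (11 + 338)*55 = 349*55 = 19195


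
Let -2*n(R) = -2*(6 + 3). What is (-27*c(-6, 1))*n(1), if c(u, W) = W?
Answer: -243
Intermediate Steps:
n(R) = 9 (n(R) = -(-1)*(6 + 3) = -(-1)*9 = -½*(-18) = 9)
(-27*c(-6, 1))*n(1) = -27*1*9 = -27*9 = -243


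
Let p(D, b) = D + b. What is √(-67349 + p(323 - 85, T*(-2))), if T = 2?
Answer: I*√67115 ≈ 259.07*I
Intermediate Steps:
√(-67349 + p(323 - 85, T*(-2))) = √(-67349 + ((323 - 85) + 2*(-2))) = √(-67349 + (238 - 4)) = √(-67349 + 234) = √(-67115) = I*√67115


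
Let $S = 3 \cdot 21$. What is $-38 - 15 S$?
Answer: $-983$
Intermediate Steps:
$S = 63$
$-38 - 15 S = -38 - 945 = -983$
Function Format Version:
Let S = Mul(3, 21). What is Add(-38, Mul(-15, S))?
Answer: -983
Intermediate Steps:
S = 63
Add(-38, Mul(-15, S)) = Add(-38, Mul(-15, 63)) = Add(-38, -945) = -983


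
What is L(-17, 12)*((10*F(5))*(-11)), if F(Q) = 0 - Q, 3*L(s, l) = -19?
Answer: -10450/3 ≈ -3483.3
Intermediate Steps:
L(s, l) = -19/3 (L(s, l) = (1/3)*(-19) = -19/3)
F(Q) = -Q
L(-17, 12)*((10*F(5))*(-11)) = -19*10*(-1*5)*(-11)/3 = -19*10*(-5)*(-11)/3 = -(-950)*(-11)/3 = -19/3*550 = -10450/3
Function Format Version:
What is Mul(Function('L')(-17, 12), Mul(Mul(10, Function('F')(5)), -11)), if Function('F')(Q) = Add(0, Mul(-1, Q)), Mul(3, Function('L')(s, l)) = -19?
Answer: Rational(-10450, 3) ≈ -3483.3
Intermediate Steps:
Function('L')(s, l) = Rational(-19, 3) (Function('L')(s, l) = Mul(Rational(1, 3), -19) = Rational(-19, 3))
Function('F')(Q) = Mul(-1, Q)
Mul(Function('L')(-17, 12), Mul(Mul(10, Function('F')(5)), -11)) = Mul(Rational(-19, 3), Mul(Mul(10, Mul(-1, 5)), -11)) = Mul(Rational(-19, 3), Mul(Mul(10, -5), -11)) = Mul(Rational(-19, 3), Mul(-50, -11)) = Mul(Rational(-19, 3), 550) = Rational(-10450, 3)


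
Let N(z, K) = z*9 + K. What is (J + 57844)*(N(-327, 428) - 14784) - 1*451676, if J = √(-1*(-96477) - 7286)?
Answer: -1001095032 - 17299*√89191 ≈ -1.0063e+9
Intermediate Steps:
N(z, K) = K + 9*z (N(z, K) = 9*z + K = K + 9*z)
J = √89191 (J = √(96477 - 7286) = √89191 ≈ 298.65)
(J + 57844)*(N(-327, 428) - 14784) - 1*451676 = (√89191 + 57844)*((428 + 9*(-327)) - 14784) - 1*451676 = (57844 + √89191)*((428 - 2943) - 14784) - 451676 = (57844 + √89191)*(-2515 - 14784) - 451676 = (57844 + √89191)*(-17299) - 451676 = (-1000643356 - 17299*√89191) - 451676 = -1001095032 - 17299*√89191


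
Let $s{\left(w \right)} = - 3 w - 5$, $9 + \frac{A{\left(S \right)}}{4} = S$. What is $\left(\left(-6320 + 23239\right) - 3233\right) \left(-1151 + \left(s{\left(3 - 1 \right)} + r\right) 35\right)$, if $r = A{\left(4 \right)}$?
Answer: $-30601896$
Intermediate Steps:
$A{\left(S \right)} = -36 + 4 S$
$r = -20$ ($r = -36 + 4 \cdot 4 = -36 + 16 = -20$)
$s{\left(w \right)} = -5 - 3 w$
$\left(\left(-6320 + 23239\right) - 3233\right) \left(-1151 + \left(s{\left(3 - 1 \right)} + r\right) 35\right) = \left(\left(-6320 + 23239\right) - 3233\right) \left(-1151 + \left(\left(-5 - 3 \left(3 - 1\right)\right) - 20\right) 35\right) = \left(16919 - 3233\right) \left(-1151 + \left(\left(-5 - 6\right) - 20\right) 35\right) = 13686 \left(-1151 + \left(\left(-5 - 6\right) - 20\right) 35\right) = 13686 \left(-1151 + \left(-11 - 20\right) 35\right) = 13686 \left(-1151 - 1085\right) = 13686 \left(-2236\right) = -30601896$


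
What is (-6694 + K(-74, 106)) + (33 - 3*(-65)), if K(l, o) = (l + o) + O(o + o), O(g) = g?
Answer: -6222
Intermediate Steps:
K(l, o) = l + 3*o (K(l, o) = (l + o) + (o + o) = (l + o) + 2*o = l + 3*o)
(-6694 + K(-74, 106)) + (33 - 3*(-65)) = (-6694 + (-74 + 3*106)) + (33 - 3*(-65)) = (-6694 + (-74 + 318)) + (33 + 195) = (-6694 + 244) + 228 = -6450 + 228 = -6222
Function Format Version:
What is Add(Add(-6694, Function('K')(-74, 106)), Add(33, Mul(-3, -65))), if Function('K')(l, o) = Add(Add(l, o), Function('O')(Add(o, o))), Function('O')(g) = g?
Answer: -6222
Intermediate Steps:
Function('K')(l, o) = Add(l, Mul(3, o)) (Function('K')(l, o) = Add(Add(l, o), Add(o, o)) = Add(Add(l, o), Mul(2, o)) = Add(l, Mul(3, o)))
Add(Add(-6694, Function('K')(-74, 106)), Add(33, Mul(-3, -65))) = Add(Add(-6694, Add(-74, Mul(3, 106))), Add(33, Mul(-3, -65))) = Add(Add(-6694, Add(-74, 318)), Add(33, 195)) = Add(Add(-6694, 244), 228) = Add(-6450, 228) = -6222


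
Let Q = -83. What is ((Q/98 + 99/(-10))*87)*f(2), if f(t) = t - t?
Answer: 0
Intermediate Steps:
f(t) = 0
((Q/98 + 99/(-10))*87)*f(2) = ((-83/98 + 99/(-10))*87)*0 = ((-83*1/98 + 99*(-⅒))*87)*0 = ((-83/98 - 99/10)*87)*0 = -2633/245*87*0 = -229071/245*0 = 0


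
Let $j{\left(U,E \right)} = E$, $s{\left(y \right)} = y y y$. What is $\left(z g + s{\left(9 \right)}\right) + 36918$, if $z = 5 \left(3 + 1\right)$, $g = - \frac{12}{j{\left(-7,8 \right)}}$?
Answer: $37617$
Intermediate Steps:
$s{\left(y \right)} = y^{3}$ ($s{\left(y \right)} = y^{2} y = y^{3}$)
$g = - \frac{3}{2}$ ($g = - \frac{12}{8} = \left(-12\right) \frac{1}{8} = - \frac{3}{2} \approx -1.5$)
$z = 20$ ($z = 5 \cdot 4 = 20$)
$\left(z g + s{\left(9 \right)}\right) + 36918 = \left(20 \left(- \frac{3}{2}\right) + 9^{3}\right) + 36918 = \left(-30 + 729\right) + 36918 = 699 + 36918 = 37617$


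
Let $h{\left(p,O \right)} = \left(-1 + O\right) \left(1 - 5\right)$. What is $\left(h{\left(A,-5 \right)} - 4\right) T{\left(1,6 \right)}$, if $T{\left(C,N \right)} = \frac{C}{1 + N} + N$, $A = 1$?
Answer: $\frac{860}{7} \approx 122.86$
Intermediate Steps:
$h{\left(p,O \right)} = 4 - 4 O$ ($h{\left(p,O \right)} = \left(-1 + O\right) \left(-4\right) = 4 - 4 O$)
$T{\left(C,N \right)} = N + \frac{C}{1 + N}$ ($T{\left(C,N \right)} = \frac{C}{1 + N} + N = N + \frac{C}{1 + N}$)
$\left(h{\left(A,-5 \right)} - 4\right) T{\left(1,6 \right)} = \left(\left(4 - -20\right) - 4\right) \frac{1 + 6 + 6^{2}}{1 + 6} = \left(\left(4 + 20\right) - 4\right) \frac{1 + 6 + 36}{7} = \left(24 - 4\right) \frac{1}{7} \cdot 43 = 20 \cdot \frac{43}{7} = \frac{860}{7}$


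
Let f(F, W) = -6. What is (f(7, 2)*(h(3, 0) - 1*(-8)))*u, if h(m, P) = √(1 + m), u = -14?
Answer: 840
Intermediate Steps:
(f(7, 2)*(h(3, 0) - 1*(-8)))*u = -6*(√(1 + 3) - 1*(-8))*(-14) = -6*(√4 + 8)*(-14) = -6*(2 + 8)*(-14) = -6*10*(-14) = -60*(-14) = 840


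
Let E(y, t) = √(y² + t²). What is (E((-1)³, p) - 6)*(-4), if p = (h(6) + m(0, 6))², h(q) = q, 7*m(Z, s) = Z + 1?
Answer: 24 - 4*√3421202/49 ≈ -126.99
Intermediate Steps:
m(Z, s) = ⅐ + Z/7 (m(Z, s) = (Z + 1)/7 = (1 + Z)/7 = ⅐ + Z/7)
p = 1849/49 (p = (6 + (⅐ + (⅐)*0))² = (6 + (⅐ + 0))² = (6 + ⅐)² = (43/7)² = 1849/49 ≈ 37.735)
E(y, t) = √(t² + y²)
(E((-1)³, p) - 6)*(-4) = (√((1849/49)² + ((-1)³)²) - 6)*(-4) = (√(3418801/2401 + (-1)²) - 6)*(-4) = (√(3418801/2401 + 1) - 6)*(-4) = (√(3421202/2401) - 6)*(-4) = (√3421202/49 - 6)*(-4) = (-6 + √3421202/49)*(-4) = 24 - 4*√3421202/49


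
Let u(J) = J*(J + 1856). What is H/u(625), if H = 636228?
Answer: 212076/516875 ≈ 0.41030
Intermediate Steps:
u(J) = J*(1856 + J)
H/u(625) = 636228/((625*(1856 + 625))) = 636228/((625*2481)) = 636228/1550625 = 636228*(1/1550625) = 212076/516875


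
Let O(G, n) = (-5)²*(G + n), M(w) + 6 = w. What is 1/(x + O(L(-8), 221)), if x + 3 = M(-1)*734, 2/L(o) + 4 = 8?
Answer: 2/793 ≈ 0.0025221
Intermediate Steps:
L(o) = ½ (L(o) = 2/(-4 + 8) = 2/4 = 2*(¼) = ½)
M(w) = -6 + w
O(G, n) = 25*G + 25*n (O(G, n) = 25*(G + n) = 25*G + 25*n)
x = -5141 (x = -3 + (-6 - 1)*734 = -3 - 7*734 = -3 - 5138 = -5141)
1/(x + O(L(-8), 221)) = 1/(-5141 + (25*(½) + 25*221)) = 1/(-5141 + (25/2 + 5525)) = 1/(-5141 + 11075/2) = 1/(793/2) = 2/793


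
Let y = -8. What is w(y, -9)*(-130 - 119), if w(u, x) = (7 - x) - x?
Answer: -6225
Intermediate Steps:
w(u, x) = 7 - 2*x
w(y, -9)*(-130 - 119) = (7 - 2*(-9))*(-130 - 119) = (7 + 18)*(-249) = 25*(-249) = -6225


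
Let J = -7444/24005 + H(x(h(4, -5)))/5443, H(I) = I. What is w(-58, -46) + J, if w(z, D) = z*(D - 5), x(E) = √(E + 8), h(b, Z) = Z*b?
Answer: 70999346/24005 + 2*I*√3/5443 ≈ 2957.7 + 0.00063643*I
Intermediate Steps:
x(E) = √(8 + E)
w(z, D) = z*(-5 + D)
J = -7444/24005 + 2*I*√3/5443 (J = -7444/24005 + √(8 - 5*4)/5443 = -7444*1/24005 + √(8 - 20)*(1/5443) = -7444/24005 + √(-12)*(1/5443) = -7444/24005 + (2*I*√3)*(1/5443) = -7444/24005 + 2*I*√3/5443 ≈ -0.3101 + 0.00063643*I)
w(-58, -46) + J = -58*(-5 - 46) + (-7444/24005 + 2*I*√3/5443) = -58*(-51) + (-7444/24005 + 2*I*√3/5443) = 2958 + (-7444/24005 + 2*I*√3/5443) = 70999346/24005 + 2*I*√3/5443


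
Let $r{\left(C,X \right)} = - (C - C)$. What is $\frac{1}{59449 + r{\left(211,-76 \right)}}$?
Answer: $\frac{1}{59449} \approx 1.6821 \cdot 10^{-5}$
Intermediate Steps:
$r{\left(C,X \right)} = 0$ ($r{\left(C,X \right)} = \left(-1\right) 0 = 0$)
$\frac{1}{59449 + r{\left(211,-76 \right)}} = \frac{1}{59449 + 0} = \frac{1}{59449}$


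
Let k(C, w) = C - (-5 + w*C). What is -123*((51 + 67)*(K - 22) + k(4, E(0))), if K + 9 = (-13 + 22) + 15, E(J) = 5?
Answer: 102951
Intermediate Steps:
k(C, w) = 5 + C - C*w (k(C, w) = C - (-5 + C*w) = C + (5 - C*w) = 5 + C - C*w)
K = 15 (K = -9 + ((-13 + 22) + 15) = -9 + (9 + 15) = -9 + 24 = 15)
-123*((51 + 67)*(K - 22) + k(4, E(0))) = -123*((51 + 67)*(15 - 22) + (5 + 4 - 1*4*5)) = -123*(118*(-7) + (5 + 4 - 20)) = -123*(-826 - 11) = -123*(-837) = 102951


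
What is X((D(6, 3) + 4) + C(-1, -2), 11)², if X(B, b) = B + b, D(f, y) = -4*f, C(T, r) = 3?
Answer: 36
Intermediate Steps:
X((D(6, 3) + 4) + C(-1, -2), 11)² = (((-4*6 + 4) + 3) + 11)² = (((-24 + 4) + 3) + 11)² = ((-20 + 3) + 11)² = (-17 + 11)² = (-6)² = 36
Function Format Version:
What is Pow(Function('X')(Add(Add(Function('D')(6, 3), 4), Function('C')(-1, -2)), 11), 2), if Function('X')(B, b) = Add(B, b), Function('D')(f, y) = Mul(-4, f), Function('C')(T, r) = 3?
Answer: 36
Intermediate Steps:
Pow(Function('X')(Add(Add(Function('D')(6, 3), 4), Function('C')(-1, -2)), 11), 2) = Pow(Add(Add(Add(Mul(-4, 6), 4), 3), 11), 2) = Pow(Add(Add(Add(-24, 4), 3), 11), 2) = Pow(Add(Add(-20, 3), 11), 2) = Pow(Add(-17, 11), 2) = Pow(-6, 2) = 36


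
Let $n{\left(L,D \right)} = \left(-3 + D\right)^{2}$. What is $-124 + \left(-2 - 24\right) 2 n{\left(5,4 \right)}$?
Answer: $-176$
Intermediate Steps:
$-124 + \left(-2 - 24\right) 2 n{\left(5,4 \right)} = -124 + \left(-2 - 24\right) 2 \left(-3 + 4\right)^{2} = -124 + \left(-2 - 24\right) 2 \cdot 1^{2} = -124 - 26 \cdot 2 \cdot 1 = -124 - 52 = -176$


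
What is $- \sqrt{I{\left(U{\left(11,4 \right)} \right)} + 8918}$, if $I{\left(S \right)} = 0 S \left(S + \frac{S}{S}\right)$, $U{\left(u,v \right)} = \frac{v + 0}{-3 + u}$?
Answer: $- 7 \sqrt{182} \approx -94.435$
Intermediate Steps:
$U{\left(u,v \right)} = \frac{v}{-3 + u}$
$I{\left(S \right)} = 0$ ($I{\left(S \right)} = 0 \left(S + 1\right) = 0 \left(1 + S\right) = 0$)
$- \sqrt{I{\left(U{\left(11,4 \right)} \right)} + 8918} = - \sqrt{0 + 8918} = - \sqrt{8918} = - 7 \sqrt{182}$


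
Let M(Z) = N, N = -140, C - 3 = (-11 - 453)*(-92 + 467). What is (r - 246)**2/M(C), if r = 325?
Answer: -6241/140 ≈ -44.579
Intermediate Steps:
C = -173997 (C = 3 + (-11 - 453)*(-92 + 467) = 3 - 464*375 = 3 - 174000 = -173997)
M(Z) = -140
(r - 246)**2/M(C) = (325 - 246)**2/(-140) = 79**2*(-1/140) = 6241*(-1/140) = -6241/140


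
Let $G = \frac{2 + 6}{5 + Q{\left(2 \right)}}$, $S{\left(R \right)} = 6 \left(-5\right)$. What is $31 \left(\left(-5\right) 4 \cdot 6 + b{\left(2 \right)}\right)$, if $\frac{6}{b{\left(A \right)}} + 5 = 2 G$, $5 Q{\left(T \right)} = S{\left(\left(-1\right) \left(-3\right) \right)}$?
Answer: $- \frac{26102}{7} \approx -3728.9$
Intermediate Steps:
$S{\left(R \right)} = -30$
$Q{\left(T \right)} = -6$ ($Q{\left(T \right)} = \frac{1}{5} \left(-30\right) = -6$)
$G = -8$ ($G = \frac{2 + 6}{5 - 6} = \frac{8}{-1} = 8 \left(-1\right) = -8$)
$b{\left(A \right)} = - \frac{2}{7}$ ($b{\left(A \right)} = \frac{6}{-5 + 2 \left(-8\right)} = \frac{6}{-5 - 16} = \frac{6}{-21} = 6 \left(- \frac{1}{21}\right) = - \frac{2}{7}$)
$31 \left(\left(-5\right) 4 \cdot 6 + b{\left(2 \right)}\right) = 31 \left(\left(-5\right) 4 \cdot 6 - \frac{2}{7}\right) = 31 \left(\left(-20\right) 6 - \frac{2}{7}\right) = 31 \left(-120 - \frac{2}{7}\right) = 31 \left(- \frac{842}{7}\right) = - \frac{26102}{7}$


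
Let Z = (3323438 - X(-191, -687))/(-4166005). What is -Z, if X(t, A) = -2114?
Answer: 3325552/4166005 ≈ 0.79826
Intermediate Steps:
Z = -3325552/4166005 (Z = (3323438 - 1*(-2114))/(-4166005) = (3323438 + 2114)*(-1/4166005) = 3325552*(-1/4166005) = -3325552/4166005 ≈ -0.79826)
-Z = -1*(-3325552/4166005) = 3325552/4166005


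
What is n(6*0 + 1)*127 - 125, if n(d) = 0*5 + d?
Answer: 2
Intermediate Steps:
n(d) = d (n(d) = 0 + d = d)
n(6*0 + 1)*127 - 125 = (6*0 + 1)*127 - 125 = (0 + 1)*127 - 125 = 1*127 - 125 = 127 - 125 = 2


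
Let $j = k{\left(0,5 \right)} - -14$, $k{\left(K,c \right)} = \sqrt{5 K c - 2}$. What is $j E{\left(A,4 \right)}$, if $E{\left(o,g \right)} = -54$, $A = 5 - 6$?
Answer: $-756 - 54 i \sqrt{2} \approx -756.0 - 76.368 i$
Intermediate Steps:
$A = -1$ ($A = 5 - 6 = -1$)
$k{\left(K,c \right)} = \sqrt{-2 + 5 K c}$ ($k{\left(K,c \right)} = \sqrt{5 K c - 2} = \sqrt{-2 + 5 K c}$)
$j = 14 + i \sqrt{2}$ ($j = \sqrt{-2 + 5 \cdot 0 \cdot 5} - -14 = \sqrt{-2 + 0} + 14 = \sqrt{-2} + 14 = i \sqrt{2} + 14 = 14 + i \sqrt{2} \approx 14.0 + 1.4142 i$)
$j E{\left(A,4 \right)} = \left(14 + i \sqrt{2}\right) \left(-54\right) = -756 - 54 i \sqrt{2}$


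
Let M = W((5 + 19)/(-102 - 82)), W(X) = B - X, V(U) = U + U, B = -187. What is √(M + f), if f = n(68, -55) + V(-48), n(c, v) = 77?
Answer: I*√108905/23 ≈ 14.348*I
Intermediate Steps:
V(U) = 2*U
f = -19 (f = 77 + 2*(-48) = 77 - 96 = -19)
W(X) = -187 - X
M = -4298/23 (M = -187 - (5 + 19)/(-102 - 82) = -187 - 24/(-184) = -187 - 24*(-1)/184 = -187 - 1*(-3/23) = -187 + 3/23 = -4298/23 ≈ -186.87)
√(M + f) = √(-4298/23 - 19) = √(-4735/23) = I*√108905/23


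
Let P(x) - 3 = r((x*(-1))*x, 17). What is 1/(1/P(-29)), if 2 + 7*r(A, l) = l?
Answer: 36/7 ≈ 5.1429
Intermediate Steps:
r(A, l) = -2/7 + l/7
P(x) = 36/7 (P(x) = 3 + (-2/7 + (⅐)*17) = 3 + (-2/7 + 17/7) = 3 + 15/7 = 36/7)
1/(1/P(-29)) = 1/(1/(36/7)) = 1/(7/36) = 36/7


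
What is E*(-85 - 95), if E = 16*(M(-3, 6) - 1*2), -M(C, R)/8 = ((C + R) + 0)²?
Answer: 213120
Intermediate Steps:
M(C, R) = -8*(C + R)² (M(C, R) = -8*((C + R) + 0)² = -8*(C + R)²)
E = -1184 (E = 16*(-8*(-3 + 6)² - 1*2) = 16*(-8*3² - 2) = 16*(-8*9 - 2) = 16*(-72 - 2) = 16*(-74) = -1184)
E*(-85 - 95) = -1184*(-85 - 95) = -1184*(-180) = 213120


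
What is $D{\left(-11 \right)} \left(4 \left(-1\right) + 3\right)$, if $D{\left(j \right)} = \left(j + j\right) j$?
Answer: $-242$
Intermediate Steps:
$D{\left(j \right)} = 2 j^{2}$ ($D{\left(j \right)} = 2 j j = 2 j^{2}$)
$D{\left(-11 \right)} \left(4 \left(-1\right) + 3\right) = 2 \left(-11\right)^{2} \left(4 \left(-1\right) + 3\right) = 2 \cdot 121 \left(-4 + 3\right) = 242 \left(-1\right) = -242$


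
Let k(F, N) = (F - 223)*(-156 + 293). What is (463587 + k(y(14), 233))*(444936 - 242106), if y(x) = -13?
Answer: 87471451650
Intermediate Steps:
k(F, N) = -30551 + 137*F (k(F, N) = (-223 + F)*137 = -30551 + 137*F)
(463587 + k(y(14), 233))*(444936 - 242106) = (463587 + (-30551 + 137*(-13)))*(444936 - 242106) = (463587 + (-30551 - 1781))*202830 = (463587 - 32332)*202830 = 431255*202830 = 87471451650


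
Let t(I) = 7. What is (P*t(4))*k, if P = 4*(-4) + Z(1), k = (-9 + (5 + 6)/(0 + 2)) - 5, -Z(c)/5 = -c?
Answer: 1309/2 ≈ 654.50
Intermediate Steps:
Z(c) = 5*c (Z(c) = -(-5)*c = 5*c)
k = -17/2 (k = (-9 + 11/2) - 5 = -7/2 - 5 = -17/2 ≈ -8.5000)
P = -11 (P = 4*(-4) + 5*1 = -16 + 5 = -11)
(P*t(4))*k = -11*7*(-17/2) = -77*(-17/2) = 1309/2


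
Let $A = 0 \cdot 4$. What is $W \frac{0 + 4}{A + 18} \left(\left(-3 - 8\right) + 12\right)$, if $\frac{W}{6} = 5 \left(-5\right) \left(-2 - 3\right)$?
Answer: $\frac{500}{3} \approx 166.67$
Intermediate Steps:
$W = 750$ ($W = 6 \cdot 5 \left(-5\right) \left(-2 - 3\right) = 6 \left(- 25 \left(-2 - 3\right)\right) = 6 \left(\left(-25\right) \left(-5\right)\right) = 6 \cdot 125 = 750$)
$A = 0$
$W \frac{0 + 4}{A + 18} \left(\left(-3 - 8\right) + 12\right) = 750 \frac{0 + 4}{0 + 18} \left(\left(-3 - 8\right) + 12\right) = 750 \cdot \frac{4}{18} \left(-11 + 12\right) = 750 \cdot 4 \cdot \frac{1}{18} \cdot 1 = 750 \cdot \frac{2}{9} \cdot 1 = \frac{500}{3} \cdot 1 = \frac{500}{3}$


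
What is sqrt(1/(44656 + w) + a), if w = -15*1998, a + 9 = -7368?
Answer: I*sqrt(1591060988006)/14686 ≈ 85.889*I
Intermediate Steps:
a = -7377 (a = -9 - 7368 = -7377)
w = -29970
sqrt(1/(44656 + w) + a) = sqrt(1/(44656 - 29970) - 7377) = sqrt(1/14686 - 7377) = sqrt(-108338621/14686) = I*sqrt(1591060988006)/14686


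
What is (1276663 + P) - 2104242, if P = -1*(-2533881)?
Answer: 1706302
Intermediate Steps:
P = 2533881
(1276663 + P) - 2104242 = (1276663 + 2533881) - 2104242 = 3810544 - 2104242 = 1706302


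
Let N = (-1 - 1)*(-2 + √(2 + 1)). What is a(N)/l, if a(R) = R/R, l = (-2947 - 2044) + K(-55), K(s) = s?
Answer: -1/5046 ≈ -0.00019818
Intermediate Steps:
l = -5046 (l = (-2947 - 2044) - 55 = -4991 - 55 = -5046)
N = 4 - 2*√3 (N = -2*(-2 + √3) = 4 - 2*√3 ≈ 0.53590)
a(R) = 1
a(N)/l = 1/(-5046) = 1*(-1/5046) = -1/5046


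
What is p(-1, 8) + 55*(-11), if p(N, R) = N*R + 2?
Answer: -611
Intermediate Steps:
p(N, R) = 2 + N*R
p(-1, 8) + 55*(-11) = (2 - 1*8) + 55*(-11) = (2 - 8) - 605 = -6 - 605 = -611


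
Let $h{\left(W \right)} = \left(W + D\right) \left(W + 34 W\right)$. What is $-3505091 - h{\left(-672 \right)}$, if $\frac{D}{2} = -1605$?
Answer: $-94809731$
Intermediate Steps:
$D = -3210$ ($D = 2 \left(-1605\right) = -3210$)
$h{\left(W \right)} = 35 W \left(-3210 + W\right)$ ($h{\left(W \right)} = \left(W - 3210\right) \left(W + 34 W\right) = \left(-3210 + W\right) 35 W = 35 W \left(-3210 + W\right)$)
$-3505091 - h{\left(-672 \right)} = -3505091 - 35 \left(-672\right) \left(-3210 - 672\right) = -3505091 - 35 \left(-672\right) \left(-3882\right) = -3505091 - 91304640 = -94809731$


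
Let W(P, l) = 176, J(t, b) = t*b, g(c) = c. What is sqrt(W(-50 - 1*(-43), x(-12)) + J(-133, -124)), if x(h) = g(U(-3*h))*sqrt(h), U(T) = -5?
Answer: 6*sqrt(463) ≈ 129.10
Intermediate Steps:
J(t, b) = b*t
x(h) = -5*sqrt(h)
sqrt(W(-50 - 1*(-43), x(-12)) + J(-133, -124)) = sqrt(176 - 124*(-133)) = sqrt(176 + 16492) = sqrt(16668) = 6*sqrt(463)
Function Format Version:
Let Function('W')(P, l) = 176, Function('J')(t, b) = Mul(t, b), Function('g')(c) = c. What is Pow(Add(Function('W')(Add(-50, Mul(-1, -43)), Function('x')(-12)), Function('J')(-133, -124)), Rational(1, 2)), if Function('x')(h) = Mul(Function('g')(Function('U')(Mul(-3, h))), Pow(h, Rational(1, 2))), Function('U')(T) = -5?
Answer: Mul(6, Pow(463, Rational(1, 2))) ≈ 129.10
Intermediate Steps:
Function('J')(t, b) = Mul(b, t)
Function('x')(h) = Mul(-5, Pow(h, Rational(1, 2)))
Pow(Add(Function('W')(Add(-50, Mul(-1, -43)), Function('x')(-12)), Function('J')(-133, -124)), Rational(1, 2)) = Pow(Add(176, Mul(-124, -133)), Rational(1, 2)) = Pow(Add(176, 16492), Rational(1, 2)) = Pow(16668, Rational(1, 2)) = Mul(6, Pow(463, Rational(1, 2)))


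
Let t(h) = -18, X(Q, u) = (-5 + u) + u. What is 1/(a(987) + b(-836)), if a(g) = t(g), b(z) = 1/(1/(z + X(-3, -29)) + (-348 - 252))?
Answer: -539401/9710117 ≈ -0.055550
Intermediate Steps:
X(Q, u) = -5 + 2*u
b(z) = 1/(-600 + 1/(-63 + z)) (b(z) = 1/(1/(z + (-5 + 2*(-29))) + (-348 - 252)) = 1/(1/(z + (-5 - 58)) - 600) = 1/(1/(z - 63) - 600) = 1/(1/(-63 + z) - 600) = 1/(-600 + 1/(-63 + z)))
a(g) = -18
1/(a(987) + b(-836)) = 1/(-18 + (63 - 1*(-836))/(-37801 + 600*(-836))) = 1/(-18 + (63 + 836)/(-37801 - 501600)) = 1/(-18 + 899/(-539401)) = 1/(-18 - 1/539401*899) = 1/(-18 - 899/539401) = 1/(-9710117/539401) = -539401/9710117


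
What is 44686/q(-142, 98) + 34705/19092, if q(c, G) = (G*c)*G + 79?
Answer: 15491227211/8678516796 ≈ 1.7850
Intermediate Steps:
q(c, G) = 79 + c*G² (q(c, G) = c*G² + 79 = 79 + c*G²)
44686/q(-142, 98) + 34705/19092 = 44686/(79 - 142*98²) + 34705/19092 = 44686/(79 - 142*9604) + 34705*(1/19092) = 44686/(79 - 1363768) + 34705/19092 = 44686/(-1363689) + 34705/19092 = 44686*(-1/1363689) + 34705/19092 = -44686/1363689 + 34705/19092 = 15491227211/8678516796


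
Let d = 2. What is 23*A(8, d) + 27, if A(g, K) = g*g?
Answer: 1499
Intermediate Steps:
A(g, K) = g²
23*A(8, d) + 27 = 23*8² + 27 = 23*64 + 27 = 1472 + 27 = 1499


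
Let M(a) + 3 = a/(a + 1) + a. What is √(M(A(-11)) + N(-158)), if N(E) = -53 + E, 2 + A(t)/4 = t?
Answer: I*√689214/51 ≈ 16.278*I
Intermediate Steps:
A(t) = -8 + 4*t
M(a) = -3 + a + a/(1 + a) (M(a) = -3 + (a/(a + 1) + a) = -3 + (a/(1 + a) + a) = -3 + (a + a/(1 + a)) = -3 + a + a/(1 + a))
√(M(A(-11)) + N(-158)) = √((-3 + (-8 + 4*(-11))² - (-8 + 4*(-11)))/(1 + (-8 + 4*(-11))) + (-53 - 158)) = √((-3 + (-8 - 44)² - (-8 - 44))/(1 + (-8 - 44)) - 211) = √((-3 + (-52)² - 1*(-52))/(1 - 52) - 211) = √((-3 + 2704 + 52)/(-51) - 211) = √(-1/51*2753 - 211) = √(-2753/51 - 211) = √(-13514/51) = I*√689214/51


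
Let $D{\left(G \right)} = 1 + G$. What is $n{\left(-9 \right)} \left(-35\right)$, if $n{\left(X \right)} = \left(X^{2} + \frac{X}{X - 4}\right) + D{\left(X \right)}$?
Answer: $- \frac{33530}{13} \approx -2579.2$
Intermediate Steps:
$n{\left(X \right)} = 1 + X + X^{2} + \frac{X}{-4 + X}$ ($n{\left(X \right)} = \left(X^{2} + \frac{X}{X - 4}\right) + \left(1 + X\right) = \left(X^{2} + \frac{X}{-4 + X}\right) + \left(1 + X\right) = 1 + X + X^{2} + \frac{X}{-4 + X}$)
$n{\left(-9 \right)} \left(-35\right) = \frac{-4 + \left(-9\right)^{3} - 3 \left(-9\right)^{2} - -18}{-4 - 9} \left(-35\right) = \frac{-4 - 729 - 243 + 18}{-13} \left(-35\right) = - \frac{-4 - 729 - 243 + 18}{13} \left(-35\right) = \left(- \frac{1}{13}\right) \left(-958\right) \left(-35\right) = \frac{958}{13} \left(-35\right) = - \frac{33530}{13}$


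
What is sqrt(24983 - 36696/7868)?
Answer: sqrt(96643405229)/1967 ≈ 158.05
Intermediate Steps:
sqrt(24983 - 36696/7868) = sqrt(24983 - 36696*1/7868) = sqrt(24983 - 9174/1967) = sqrt(49132387/1967) = sqrt(96643405229)/1967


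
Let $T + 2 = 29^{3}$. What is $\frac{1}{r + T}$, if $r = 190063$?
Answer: $\frac{1}{214450} \approx 4.6631 \cdot 10^{-6}$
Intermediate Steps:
$T = 24387$ ($T = -2 + 29^{3} = -2 + 24389 = 24387$)
$\frac{1}{r + T} = \frac{1}{190063 + 24387} = \frac{1}{214450}$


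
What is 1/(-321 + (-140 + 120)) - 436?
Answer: -148677/341 ≈ -436.00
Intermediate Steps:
1/(-321 + (-140 + 120)) - 436 = 1/(-321 - 20) - 436 = 1/(-341) - 436 = -1/341 - 436 = -148677/341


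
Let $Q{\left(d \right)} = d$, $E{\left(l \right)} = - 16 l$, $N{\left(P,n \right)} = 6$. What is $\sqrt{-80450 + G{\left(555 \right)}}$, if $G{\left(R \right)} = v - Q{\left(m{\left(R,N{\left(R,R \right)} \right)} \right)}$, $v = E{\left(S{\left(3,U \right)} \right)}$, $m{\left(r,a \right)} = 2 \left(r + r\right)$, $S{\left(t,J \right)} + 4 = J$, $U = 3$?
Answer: $17 i \sqrt{286} \approx 287.5 i$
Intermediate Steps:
$S{\left(t,J \right)} = -4 + J$
$m{\left(r,a \right)} = 4 r$ ($m{\left(r,a \right)} = 2 \cdot 2 r = 4 r$)
$v = 16$ ($v = - 16 \left(-4 + 3\right) = \left(-16\right) \left(-1\right) = 16$)
$G{\left(R \right)} = 16 - 4 R$
$\sqrt{-80450 + G{\left(555 \right)}} = \sqrt{-80450 + \left(16 - 2220\right)} = \sqrt{-80450 - 2204} = \sqrt{-82654} = 17 i \sqrt{286}$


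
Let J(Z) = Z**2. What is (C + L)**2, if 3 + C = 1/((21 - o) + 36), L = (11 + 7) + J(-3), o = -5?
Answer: 2217121/3844 ≈ 576.77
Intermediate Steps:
L = 27 (L = (11 + 7) + (-3)**2 = 18 + 9 = 27)
C = -185/62 (C = -3 + 1/((21 - 1*(-5)) + 36) = -3 + 1/((21 + 5) + 36) = -3 + 1/(26 + 36) = -3 + 1/62 = -185/62 ≈ -2.9839)
(C + L)**2 = (-185/62 + 27)**2 = (1489/62)**2 = 2217121/3844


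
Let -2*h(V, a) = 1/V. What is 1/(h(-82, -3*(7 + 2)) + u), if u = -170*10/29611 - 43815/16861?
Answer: -81880455644/216976153989 ≈ -0.37737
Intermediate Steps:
u = -1326069665/499271071 (u = -1700*1/29611 - 43815*1/16861 = -1700/29611 - 43815/16861 = -1326069665/499271071 ≈ -2.6560)
h(V, a) = -1/(2*V)
1/(h(-82, -3*(7 + 2)) + u) = 1/(-½/(-82) - 1326069665/499271071) = 1/(-½*(-1/82) - 1326069665/499271071) = 1/(1/164 - 1326069665/499271071) = 1/(-216976153989/81880455644) = -81880455644/216976153989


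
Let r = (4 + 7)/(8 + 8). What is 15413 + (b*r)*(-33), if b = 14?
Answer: 120763/8 ≈ 15095.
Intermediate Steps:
r = 11/16 ≈ 0.68750
15413 + (b*r)*(-33) = 15413 + (14*(11/16))*(-33) = 15413 + (77/8)*(-33) = 15413 - 2541/8 = 120763/8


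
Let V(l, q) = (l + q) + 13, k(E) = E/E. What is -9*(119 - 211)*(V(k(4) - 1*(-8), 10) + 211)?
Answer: 201204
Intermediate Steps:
k(E) = 1
V(l, q) = 13 + l + q
-9*(119 - 211)*(V(k(4) - 1*(-8), 10) + 211) = -9*(119 - 211)*((13 + (1 - 1*(-8)) + 10) + 211) = -(-828)*((13 + (1 + 8) + 10) + 211) = -(-828)*((13 + 9 + 10) + 211) = -(-828)*(32 + 211) = -(-828)*243 = -9*(-22356) = 201204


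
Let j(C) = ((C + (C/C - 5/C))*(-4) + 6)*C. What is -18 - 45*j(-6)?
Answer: 6102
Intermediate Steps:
j(C) = C*(2 - 4*C + 20/C) (j(C) = ((C + (1 - 5/C))*(-4) + 6)*C = ((1 + C - 5/C)*(-4) + 6)*C = ((-4 - 4*C + 20/C) + 6)*C = (2 - 4*C + 20/C)*C = C*(2 - 4*C + 20/C))
-18 - 45*j(-6) = -18 - 45*(20 - 4*(-6)**2 + 2*(-6)) = -18 - 45*(20 - 4*36 - 12) = -18 - 45*(20 - 144 - 12) = -18 - 45*(-136) = -18 + 6120 = 6102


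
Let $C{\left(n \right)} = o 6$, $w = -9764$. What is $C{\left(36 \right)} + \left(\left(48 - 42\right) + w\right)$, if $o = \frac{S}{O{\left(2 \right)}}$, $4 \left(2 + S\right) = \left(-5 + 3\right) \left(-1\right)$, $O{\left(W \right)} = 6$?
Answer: $- \frac{19519}{2} \approx -9759.5$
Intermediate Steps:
$S = - \frac{3}{2}$ ($S = -2 + \frac{\left(-5 + 3\right) \left(-1\right)}{4} = -2 + \frac{\left(-2\right) \left(-1\right)}{4} = -2 + \frac{1}{4} \cdot 2 = -2 + \frac{1}{2} = - \frac{3}{2} \approx -1.5$)
$o = - \frac{1}{4}$ ($o = - \frac{3}{2 \cdot 6} = \left(- \frac{3}{2}\right) \frac{1}{6} = - \frac{1}{4} \approx -0.25$)
$C{\left(n \right)} = - \frac{3}{2}$ ($C{\left(n \right)} = \left(- \frac{1}{4}\right) 6 = - \frac{3}{2}$)
$C{\left(36 \right)} + \left(\left(48 - 42\right) + w\right) = - \frac{3}{2} + \left(\left(48 - 42\right) - 9764\right) = - \frac{3}{2} + \left(6 - 9764\right) = - \frac{3}{2} - 9758 = - \frac{19519}{2}$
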